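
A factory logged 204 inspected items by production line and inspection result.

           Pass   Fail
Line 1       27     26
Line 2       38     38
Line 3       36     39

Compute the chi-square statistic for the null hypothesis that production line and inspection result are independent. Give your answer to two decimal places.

0.12

Row totals: 53, 76, 75. Column totals: 101, 103. Grand total N = 204.
Expected counts (row total × column total / N):
  Line 1, Pass: 53×101/204 = 26.240
  Line 1, Fail: 53×103/204 = 26.760
  Line 2, Pass: 76×101/204 = 37.627
  Line 2, Fail: 76×103/204 = 38.373
  Line 3, Pass: 75×101/204 = 37.132
  Line 3, Fail: 75×103/204 = 37.868
Contributions (O − E)²/E:
  (27 − 26.240)²/26.240 = 0.0220
  (26 − 26.760)²/26.760 = 0.0216
  (38 − 37.627)²/37.627 = 0.0037
  (38 − 38.373)²/38.373 = 0.0036
  (36 − 37.132)²/37.132 = 0.0345
  (39 − 37.868)²/37.868 = 0.0338
χ² = 0.0220 + 0.0216 + 0.0037 + 0.0036 + 0.0345 + 0.0338 = 0.12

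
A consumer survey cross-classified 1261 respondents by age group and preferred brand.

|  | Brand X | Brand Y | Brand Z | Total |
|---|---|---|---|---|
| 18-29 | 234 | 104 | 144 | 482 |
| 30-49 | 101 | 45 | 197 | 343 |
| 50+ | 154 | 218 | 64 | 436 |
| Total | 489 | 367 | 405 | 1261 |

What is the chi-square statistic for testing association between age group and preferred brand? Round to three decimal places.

Grand total N = 1261.
Expected counts (row total × column total / N):
  18-29, Brand X: 482×489/1261 = 186.9136
  18-29, Brand Y: 482×367/1261 = 140.2807
  18-29, Brand Z: 482×405/1261 = 154.8057
  30-49, Brand X: 343×489/1261 = 133.0111
  30-49, Brand Y: 343×367/1261 = 99.8263
  30-49, Brand Z: 343×405/1261 = 110.1626
  50+, Brand X: 436×489/1261 = 169.0753
  50+, Brand Y: 436×367/1261 = 126.8929
  50+, Brand Z: 436×405/1261 = 140.0317
Contributions (O − E)²/E:
  (234 − 186.9136)²/186.9136 = 11.8618
  (104 − 140.2807)²/140.2807 = 9.3833
  (144 − 154.8057)²/154.8057 = 0.7543
  (101 − 133.0111)²/133.0111 = 7.7039
  (45 − 99.8263)²/99.8263 = 30.1115
  (197 − 110.1626)²/110.1626 = 68.4509
  (154 − 169.0753)²/169.0753 = 1.3442
  (218 − 126.8929)²/126.8929 = 65.4135
  (64 − 140.0317)²/140.0317 = 41.2822
χ² = 11.8618 + 9.3833 + 0.7543 + 7.7039 + 30.1115 + 68.4509 + 1.3442 + 65.4135 + 41.2822 = 236.306

236.306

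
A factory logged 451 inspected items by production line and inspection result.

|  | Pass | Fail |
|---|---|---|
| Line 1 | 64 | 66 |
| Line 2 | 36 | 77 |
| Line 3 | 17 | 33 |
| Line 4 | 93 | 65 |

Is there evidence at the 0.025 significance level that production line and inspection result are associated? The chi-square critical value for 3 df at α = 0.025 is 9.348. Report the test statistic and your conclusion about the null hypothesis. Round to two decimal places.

22.97; reject H₀

Row totals: 130, 113, 50, 158. Column totals: 210, 241. Grand total N = 451.
Expected counts (row total × column total / N):
  Line 1, Pass: 130×210/451 = 60.5322
  Line 1, Fail: 130×241/451 = 69.4678
  Line 2, Pass: 113×210/451 = 52.6164
  Line 2, Fail: 113×241/451 = 60.3836
  Line 3, Pass: 50×210/451 = 23.2816
  Line 3, Fail: 50×241/451 = 26.7184
  Line 4, Pass: 158×210/451 = 73.5698
  Line 4, Fail: 158×241/451 = 84.4302
Contributions (O − E)²/E:
  (64 − 60.5322)²/60.5322 = 0.1987
  (66 − 69.4678)²/69.4678 = 0.1731
  (36 − 52.6164)²/52.6164 = 5.2475
  (77 − 60.3836)²/60.3836 = 4.5725
  (17 − 23.2816)²/23.2816 = 1.6948
  (33 − 26.7184)²/26.7184 = 1.4768
  (93 − 73.5698)²/73.5698 = 5.1316
  (65 − 84.4302)²/84.4302 = 4.4715
χ² = 0.1987 + 0.1731 + 5.2475 + 4.5725 + 1.6948 + 1.4768 + 5.1316 + 4.4715 = 22.97
df = (4−1)(2−1) = 3. Since 22.97 > 9.348, reject the null hypothesis of independence at α = 0.025.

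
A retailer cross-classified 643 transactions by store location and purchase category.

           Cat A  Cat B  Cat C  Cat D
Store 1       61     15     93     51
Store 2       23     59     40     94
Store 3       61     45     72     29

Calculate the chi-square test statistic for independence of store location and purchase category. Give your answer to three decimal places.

103.010

Row totals: 220, 216, 207. Column totals: 145, 119, 205, 174. Grand total N = 643.
Expected counts (row total × column total / N):
  Store 1, Cat A: 220×145/643 = 49.6112
  Store 1, Cat B: 220×119/643 = 40.7154
  Store 1, Cat C: 220×205/643 = 70.1400
  Store 1, Cat D: 220×174/643 = 59.5334
  Store 2, Cat A: 216×145/643 = 48.7092
  Store 2, Cat B: 216×119/643 = 39.9751
  Store 2, Cat C: 216×205/643 = 68.8647
  Store 2, Cat D: 216×174/643 = 58.4510
  Store 3, Cat A: 207×145/643 = 46.6796
  Store 3, Cat B: 207×119/643 = 38.3095
  Store 3, Cat C: 207×205/643 = 65.9953
  Store 3, Cat D: 207×174/643 = 56.0156
Contributions (O − E)²/E:
  (61 − 49.6112)²/49.6112 = 2.6144
  (15 − 40.7154)²/40.7154 = 16.2416
  (93 − 70.1400)²/70.1400 = 7.4505
  (51 − 59.5334)²/59.5334 = 1.2232
  (23 − 48.7092)²/48.7092 = 13.5696
  (59 − 39.9751)²/39.9751 = 9.0543
  (40 − 68.8647)²/68.8647 = 12.0987
  (94 − 58.4510)²/58.4510 = 21.6204
  (61 − 46.6796)²/46.6796 = 4.3932
  (45 − 38.3095)²/38.3095 = 1.1685
  (72 − 65.9953)²/65.9953 = 0.5463
  (29 − 56.0156)²/56.0156 = 13.0293
χ² = 2.6144 + 16.2416 + 7.4505 + 1.2232 + 13.5696 + 9.0543 + 12.0987 + 21.6204 + 4.3932 + 1.1685 + 0.5463 + 13.0293 = 103.010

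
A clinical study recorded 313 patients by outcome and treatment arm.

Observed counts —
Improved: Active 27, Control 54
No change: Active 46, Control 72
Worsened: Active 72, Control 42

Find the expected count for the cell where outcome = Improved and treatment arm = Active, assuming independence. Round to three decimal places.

37.524

Row total (Improved) = 81; column total (Active) = 145; grand total N = 313.
Expected count = (row total × column total) / N = 81 × 145 / 313 = 37.524.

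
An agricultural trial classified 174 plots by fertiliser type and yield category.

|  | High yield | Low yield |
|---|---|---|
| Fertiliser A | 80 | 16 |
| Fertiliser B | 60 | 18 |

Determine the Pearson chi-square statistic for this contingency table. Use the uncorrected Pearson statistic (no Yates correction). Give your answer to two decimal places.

Row totals: 96, 78. Column totals: 140, 34. Grand total N = 174.
Expected counts (row total × column total / N):
  Fertiliser A, High yield: 96×140/174 = 77.2414
  Fertiliser A, Low yield: 96×34/174 = 18.7586
  Fertiliser B, High yield: 78×140/174 = 62.7586
  Fertiliser B, Low yield: 78×34/174 = 15.2414
Contributions (O − E)²/E:
  (80 − 77.2414)²/77.2414 = 0.0985
  (16 − 18.7586)²/18.7586 = 0.4057
  (60 − 62.7586)²/62.7586 = 0.1213
  (18 − 15.2414)²/15.2414 = 0.4993
χ² = 0.0985 + 0.4057 + 0.1213 + 0.4993 = 1.12

1.12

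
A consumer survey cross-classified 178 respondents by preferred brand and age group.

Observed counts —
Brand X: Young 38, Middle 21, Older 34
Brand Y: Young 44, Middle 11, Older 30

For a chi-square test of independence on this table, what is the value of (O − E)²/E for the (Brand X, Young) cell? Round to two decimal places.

Row total (Brand X) = 93; column total (Young) = 82; N = 178.
Expected count E = 93 × 82 / 178 = 42.843.
Contribution = (O − E)²/E = (38 − 42.843)² / 42.843 = 0.55.

0.55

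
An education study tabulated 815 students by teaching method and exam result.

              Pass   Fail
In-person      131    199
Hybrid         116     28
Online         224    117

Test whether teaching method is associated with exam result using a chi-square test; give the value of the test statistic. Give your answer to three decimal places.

Row totals: 330, 144, 341. Column totals: 471, 344. Grand total N = 815.
Expected counts (row total × column total / N):
  In-person, Pass: 330×471/815 = 190.7117
  In-person, Fail: 330×344/815 = 139.2883
  Hybrid, Pass: 144×471/815 = 83.2196
  Hybrid, Fail: 144×344/815 = 60.7804
  Online, Pass: 341×471/815 = 197.0687
  Online, Fail: 341×344/815 = 143.9313
Contributions (O − E)²/E:
  (131 − 190.7117)²/190.7117 = 18.6957
  (199 − 139.2883)²/139.2883 = 25.5979
  (116 − 83.2196)²/83.2196 = 12.9123
  (28 − 60.7804)²/60.7804 = 17.6793
  (224 − 197.0687)²/197.0687 = 3.6804
  (117 − 143.9313)²/143.9313 = 5.0392
χ² = 18.6957 + 25.5979 + 12.9123 + 17.6793 + 3.6804 + 5.0392 = 83.605

83.605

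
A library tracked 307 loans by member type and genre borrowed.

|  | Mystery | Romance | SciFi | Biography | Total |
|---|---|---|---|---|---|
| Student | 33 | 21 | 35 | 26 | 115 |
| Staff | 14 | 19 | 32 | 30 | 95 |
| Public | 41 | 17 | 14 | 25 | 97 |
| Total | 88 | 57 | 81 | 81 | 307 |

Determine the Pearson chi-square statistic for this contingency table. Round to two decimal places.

Grand total N = 307.
Expected counts (row total × column total / N):
  Student, Mystery: 115×88/307 = 32.964
  Student, Romance: 115×57/307 = 21.352
  Student, SciFi: 115×81/307 = 30.342
  Student, Biography: 115×81/307 = 30.342
  Staff, Mystery: 95×88/307 = 27.231
  Staff, Romance: 95×57/307 = 17.638
  Staff, SciFi: 95×81/307 = 25.065
  Staff, Biography: 95×81/307 = 25.065
  Public, Mystery: 97×88/307 = 27.805
  Public, Romance: 97×57/307 = 18.010
  Public, SciFi: 97×81/307 = 25.593
  Public, Biography: 97×81/307 = 25.593
Contributions (O − E)²/E:
  (33 − 32.964)²/32.964 = 0.0000
  (21 − 21.352)²/21.352 = 0.0058
  (35 − 30.342)²/30.342 = 0.7151
  (26 − 30.342)²/30.342 = 0.6213
  (14 − 27.231)²/27.231 = 6.4287
  (19 − 17.638)²/17.638 = 0.1052
  (32 − 25.065)²/25.065 = 1.9188
  (30 − 25.065)²/25.065 = 0.9716
  (41 − 27.805)²/27.805 = 6.2618
  (17 − 18.010)²/18.010 = 0.0566
  (14 − 25.593)²/25.593 = 5.2513
  (25 − 25.593)²/25.593 = 0.0137
χ² = 0.0000 + 0.0058 + 0.7151 + 0.6213 + 6.4287 + 0.1052 + 1.9188 + 0.9716 + 6.2618 + 0.0566 + 5.2513 + 0.0137 = 22.35

22.35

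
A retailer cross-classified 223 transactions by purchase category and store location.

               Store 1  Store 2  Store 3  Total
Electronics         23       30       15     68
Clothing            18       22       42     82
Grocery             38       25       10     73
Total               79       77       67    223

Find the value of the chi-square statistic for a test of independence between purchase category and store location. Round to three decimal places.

33.343

Grand total N = 223.
Expected counts (row total × column total / N):
  Electronics, Store 1: 68×79/223 = 24.0897
  Electronics, Store 2: 68×77/223 = 23.4798
  Electronics, Store 3: 68×67/223 = 20.4305
  Clothing, Store 1: 82×79/223 = 29.0493
  Clothing, Store 2: 82×77/223 = 28.3139
  Clothing, Store 3: 82×67/223 = 24.6368
  Grocery, Store 1: 73×79/223 = 25.8610
  Grocery, Store 2: 73×77/223 = 25.2063
  Grocery, Store 3: 73×67/223 = 21.9327
Contributions (O − E)²/E:
  (23 − 24.0897)²/24.0897 = 0.0493
  (30 − 23.4798)²/23.4798 = 1.8106
  (15 − 20.4305)²/20.4305 = 1.4434
  (18 − 29.0493)²/29.0493 = 4.2028
  (22 − 28.3139)²/28.3139 = 1.4080
  (42 − 24.6368)²/24.6368 = 12.2370
  (38 − 25.8610)²/25.8610 = 5.6980
  (25 − 25.2063)²/25.2063 = 0.0017
  (10 − 21.9327)²/21.9327 = 6.4921
χ² = 0.0493 + 1.8106 + 1.4434 + 4.2028 + 1.4080 + 12.2370 + 5.6980 + 0.0017 + 6.4921 = 33.343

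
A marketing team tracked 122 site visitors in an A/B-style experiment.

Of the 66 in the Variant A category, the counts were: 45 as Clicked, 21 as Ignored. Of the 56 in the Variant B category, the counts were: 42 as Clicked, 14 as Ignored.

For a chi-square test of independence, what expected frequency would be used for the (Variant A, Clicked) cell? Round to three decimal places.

47.066

Row total (Variant A) = 66; column total (Clicked) = 87; grand total N = 122.
Expected count = (row total × column total) / N = 66 × 87 / 122 = 47.066.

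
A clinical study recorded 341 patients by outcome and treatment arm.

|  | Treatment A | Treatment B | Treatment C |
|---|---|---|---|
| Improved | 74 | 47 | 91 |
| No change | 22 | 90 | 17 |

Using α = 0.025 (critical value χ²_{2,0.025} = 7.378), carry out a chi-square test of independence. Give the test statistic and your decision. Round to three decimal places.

76.709; reject H₀

Row totals: 212, 129. Column totals: 96, 137, 108. Grand total N = 341.
Expected counts (row total × column total / N):
  Improved, Treatment A: 212×96/341 = 59.6833
  Improved, Treatment B: 212×137/341 = 85.1730
  Improved, Treatment C: 212×108/341 = 67.1437
  No change, Treatment A: 129×96/341 = 36.3167
  No change, Treatment B: 129×137/341 = 51.8270
  No change, Treatment C: 129×108/341 = 40.8563
Contributions (O − E)²/E:
  (74 − 59.6833)²/59.6833 = 3.4343
  (47 − 85.1730)²/85.1730 = 17.1084
  (91 − 67.1437)²/67.1437 = 8.4762
  (22 − 36.3167)²/36.3167 = 5.6439
  (90 − 51.8270)²/51.8270 = 28.1162
  (17 − 40.8563)²/40.8563 = 13.9299
χ² = 3.4343 + 17.1084 + 8.4762 + 5.6439 + 28.1162 + 13.9299 = 76.709
df = (2−1)(3−1) = 2. Since 76.709 > 7.378, reject the null hypothesis of independence at α = 0.025.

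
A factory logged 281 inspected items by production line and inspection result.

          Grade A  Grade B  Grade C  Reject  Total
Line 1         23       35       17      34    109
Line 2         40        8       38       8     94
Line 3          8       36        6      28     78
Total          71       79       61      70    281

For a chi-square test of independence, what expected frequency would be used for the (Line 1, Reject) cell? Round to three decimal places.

27.153

Row total (Line 1) = 109; column total (Reject) = 70; grand total N = 281.
Expected count = (row total × column total) / N = 109 × 70 / 281 = 27.153.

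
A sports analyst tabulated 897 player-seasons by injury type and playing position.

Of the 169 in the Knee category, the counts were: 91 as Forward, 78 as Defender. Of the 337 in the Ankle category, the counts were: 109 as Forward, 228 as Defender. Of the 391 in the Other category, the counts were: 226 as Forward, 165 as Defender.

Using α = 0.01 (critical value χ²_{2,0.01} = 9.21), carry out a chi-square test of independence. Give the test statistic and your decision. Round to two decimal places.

Row totals: 169, 337, 391. Column totals: 426, 471. Grand total N = 897.
Expected counts (row total × column total / N):
  Knee, Forward: 169×426/897 = 80.261
  Knee, Defender: 169×471/897 = 88.739
  Ankle, Forward: 337×426/897 = 160.047
  Ankle, Defender: 337×471/897 = 176.953
  Other, Forward: 391×426/897 = 185.692
  Other, Defender: 391×471/897 = 205.308
Contributions (O − E)²/E:
  (91 − 80.261)²/80.261 = 1.4369
  (78 − 88.739)²/88.739 = 1.2996
  (109 − 160.047)²/160.047 = 16.2814
  (228 − 176.953)²/176.953 = 14.7259
  (226 − 185.692)²/185.692 = 8.7496
  (165 − 205.308)²/205.308 = 7.9136
χ² = 1.4369 + 1.2996 + 16.2814 + 14.7259 + 8.7496 + 7.9136 = 50.41
df = (3−1)(2−1) = 2. Since 50.41 > 9.21, reject the null hypothesis of independence at α = 0.01.

50.41; reject H₀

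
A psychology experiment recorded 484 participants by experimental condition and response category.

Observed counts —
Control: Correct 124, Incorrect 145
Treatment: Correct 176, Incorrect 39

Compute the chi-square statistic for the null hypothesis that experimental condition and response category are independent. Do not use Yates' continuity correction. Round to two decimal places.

64.86

Row totals: 269, 215. Column totals: 300, 184. Grand total N = 484.
Expected counts (row total × column total / N):
  Control, Correct: 269×300/484 = 166.736
  Control, Incorrect: 269×184/484 = 102.264
  Treatment, Correct: 215×300/484 = 133.264
  Treatment, Incorrect: 215×184/484 = 81.736
Contributions (O − E)²/E:
  (124 − 166.736)²/166.736 = 10.9536
  (145 − 102.264)²/102.264 = 17.8593
  (176 − 133.264)²/133.264 = 13.7049
  (39 − 81.736)²/81.736 = 22.3447
χ² = 10.9536 + 17.8593 + 13.7049 + 22.3447 = 64.86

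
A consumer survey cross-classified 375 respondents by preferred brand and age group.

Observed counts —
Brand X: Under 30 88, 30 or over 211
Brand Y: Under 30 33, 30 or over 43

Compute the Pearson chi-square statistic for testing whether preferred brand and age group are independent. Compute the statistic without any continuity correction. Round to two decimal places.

5.43

Row totals: 299, 76. Column totals: 121, 254. Grand total N = 375.
Expected counts (row total × column total / N):
  Brand X, Under 30: 299×121/375 = 96.477
  Brand X, 30 or over: 299×254/375 = 202.523
  Brand Y, Under 30: 76×121/375 = 24.523
  Brand Y, 30 or over: 76×254/375 = 51.477
Contributions (O − E)²/E:
  (88 − 96.477)²/96.477 = 0.7448
  (211 − 202.523)²/202.523 = 0.3548
  (33 − 24.523)²/24.523 = 2.9303
  (43 − 51.477)²/51.477 = 1.3960
χ² = 0.7448 + 0.3548 + 2.9303 + 1.3960 = 5.43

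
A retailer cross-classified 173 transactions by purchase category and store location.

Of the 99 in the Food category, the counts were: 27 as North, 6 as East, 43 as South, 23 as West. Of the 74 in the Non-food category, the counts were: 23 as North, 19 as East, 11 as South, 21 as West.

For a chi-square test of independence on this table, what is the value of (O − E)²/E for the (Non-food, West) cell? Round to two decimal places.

0.25

Row total (Non-food) = 74; column total (West) = 44; N = 173.
Expected count E = 74 × 44 / 173 = 18.821.
Contribution = (O − E)²/E = (21 − 18.821)² / 18.821 = 0.25.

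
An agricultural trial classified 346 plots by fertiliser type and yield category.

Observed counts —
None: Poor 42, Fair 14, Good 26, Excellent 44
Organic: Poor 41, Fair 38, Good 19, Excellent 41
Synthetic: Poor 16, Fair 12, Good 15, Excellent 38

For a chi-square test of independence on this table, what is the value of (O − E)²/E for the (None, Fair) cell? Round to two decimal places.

Row total (None) = 126; column total (Fair) = 64; N = 346.
Expected count E = 126 × 64 / 346 = 23.306.
Contribution = (O − E)²/E = (14 − 23.306)² / 23.306 = 3.72.

3.72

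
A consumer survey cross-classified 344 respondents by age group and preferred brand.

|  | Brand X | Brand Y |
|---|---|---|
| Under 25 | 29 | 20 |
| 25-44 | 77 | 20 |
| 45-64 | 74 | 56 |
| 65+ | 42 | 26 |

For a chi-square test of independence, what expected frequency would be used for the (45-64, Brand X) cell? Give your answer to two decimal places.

83.90

Row total (45-64) = 130; column total (Brand X) = 222; grand total N = 344.
Expected count = (row total × column total) / N = 130 × 222 / 344 = 83.90.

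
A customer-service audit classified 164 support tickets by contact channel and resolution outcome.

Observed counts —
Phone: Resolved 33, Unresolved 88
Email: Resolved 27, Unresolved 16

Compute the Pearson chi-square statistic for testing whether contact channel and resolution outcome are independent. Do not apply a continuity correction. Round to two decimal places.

Row totals: 121, 43. Column totals: 60, 104. Grand total N = 164.
Expected counts (row total × column total / N):
  Phone, Resolved: 121×60/164 = 44.268
  Phone, Unresolved: 121×104/164 = 76.732
  Email, Resolved: 43×60/164 = 15.732
  Email, Unresolved: 43×104/164 = 27.268
Contributions (O − E)²/E:
  (33 − 44.268)²/44.268 = 2.8682
  (88 − 76.732)²/76.732 = 1.6547
  (27 − 15.732)²/15.732 = 8.0707
  (16 − 27.268)²/27.268 = 4.6563
χ² = 2.8682 + 1.6547 + 8.0707 + 4.6563 = 17.25

17.25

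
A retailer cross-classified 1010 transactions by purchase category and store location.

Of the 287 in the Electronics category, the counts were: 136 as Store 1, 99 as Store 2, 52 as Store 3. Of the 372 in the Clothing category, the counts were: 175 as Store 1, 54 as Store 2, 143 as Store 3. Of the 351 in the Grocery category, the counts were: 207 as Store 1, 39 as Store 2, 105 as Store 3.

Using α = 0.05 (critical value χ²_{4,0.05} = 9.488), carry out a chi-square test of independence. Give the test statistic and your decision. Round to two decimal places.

Row totals: 287, 372, 351. Column totals: 518, 192, 300. Grand total N = 1010.
Expected counts (row total × column total / N):
  Electronics, Store 1: 287×518/1010 = 147.194
  Electronics, Store 2: 287×192/1010 = 54.558
  Electronics, Store 3: 287×300/1010 = 85.248
  Clothing, Store 1: 372×518/1010 = 190.788
  Clothing, Store 2: 372×192/1010 = 70.717
  Clothing, Store 3: 372×300/1010 = 110.495
  Grocery, Store 1: 351×518/1010 = 180.018
  Grocery, Store 2: 351×192/1010 = 66.725
  Grocery, Store 3: 351×300/1010 = 104.257
Contributions (O − E)²/E:
  (136 − 147.194)²/147.194 = 0.8513
  (99 − 54.558)²/54.558 = 36.2017
  (52 − 85.248)²/85.248 = 12.9672
  (175 − 190.788)²/190.788 = 1.3065
  (54 − 70.717)²/70.717 = 3.9518
  (143 − 110.495)²/110.495 = 9.5622
  (207 − 180.018)²/180.018 = 4.0442
  (39 − 66.725)²/66.725 = 11.5201
  (105 − 104.257)²/104.257 = 0.0053
χ² = 0.8513 + 36.2017 + 12.9672 + 1.3065 + 3.9518 + 9.5622 + 4.0442 + 11.5201 + 0.0053 = 80.41
df = (3−1)(3−1) = 4. Since 80.41 > 9.488, reject the null hypothesis of independence at α = 0.05.

80.41; reject H₀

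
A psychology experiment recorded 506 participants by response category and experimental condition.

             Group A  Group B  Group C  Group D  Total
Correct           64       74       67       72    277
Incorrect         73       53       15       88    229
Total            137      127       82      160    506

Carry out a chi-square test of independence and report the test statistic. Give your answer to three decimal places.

34.395

Grand total N = 506.
Expected counts (row total × column total / N):
  Correct, Group A: 277×137/506 = 74.9980
  Correct, Group B: 277×127/506 = 69.5237
  Correct, Group C: 277×82/506 = 44.8893
  Correct, Group D: 277×160/506 = 87.5889
  Incorrect, Group A: 229×137/506 = 62.0020
  Incorrect, Group B: 229×127/506 = 57.4763
  Incorrect, Group C: 229×82/506 = 37.1107
  Incorrect, Group D: 229×160/506 = 72.4111
Contributions (O − E)²/E:
  (64 − 74.9980)²/74.9980 = 1.6128
  (74 − 69.5237)²/69.5237 = 0.2882
  (67 − 44.8893)²/44.8893 = 10.8909
  (72 − 87.5889)²/87.5889 = 2.7745
  (73 − 62.0020)²/62.0020 = 1.9508
  (53 − 57.4763)²/57.4763 = 0.3486
  (15 − 37.1107)²/37.1107 = 13.1736
  (88 − 72.4111)²/72.4111 = 3.3560
χ² = 1.6128 + 0.2882 + 10.8909 + 2.7745 + 1.9508 + 0.3486 + 13.1736 + 3.3560 = 34.395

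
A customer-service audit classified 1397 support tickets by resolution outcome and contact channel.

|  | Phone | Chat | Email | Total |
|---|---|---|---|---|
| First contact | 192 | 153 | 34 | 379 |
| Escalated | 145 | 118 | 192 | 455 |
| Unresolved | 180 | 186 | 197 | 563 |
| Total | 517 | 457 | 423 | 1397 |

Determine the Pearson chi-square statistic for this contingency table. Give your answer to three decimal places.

121.700

Grand total N = 1397.
Expected counts (row total × column total / N):
  First contact, Phone: 379×517/1397 = 140.2598
  First contact, Chat: 379×457/1397 = 123.9821
  First contact, Email: 379×423/1397 = 114.7581
  Escalated, Phone: 455×517/1397 = 168.3858
  Escalated, Chat: 455×457/1397 = 148.8440
  Escalated, Email: 455×423/1397 = 137.7702
  Unresolved, Phone: 563×517/1397 = 208.3543
  Unresolved, Chat: 563×457/1397 = 184.1739
  Unresolved, Email: 563×423/1397 = 170.4717
Contributions (O − E)²/E:
  (192 − 140.2598)²/140.2598 = 19.0864
  (153 − 123.9821)²/123.9821 = 6.7916
  (34 − 114.7581)²/114.7581 = 56.8315
  (145 − 168.3858)²/168.3858 = 3.2479
  (118 − 148.8440)²/148.8440 = 6.3916
  (192 − 137.7702)²/137.7702 = 21.3462
  (180 − 208.3543)²/208.3543 = 3.8587
  (186 − 184.1739)²/184.1739 = 0.0181
  (197 − 170.4717)²/170.4717 = 4.1283
χ² = 19.0864 + 6.7916 + 56.8315 + 3.2479 + 6.3916 + 21.3462 + 3.8587 + 0.0181 + 4.1283 = 121.700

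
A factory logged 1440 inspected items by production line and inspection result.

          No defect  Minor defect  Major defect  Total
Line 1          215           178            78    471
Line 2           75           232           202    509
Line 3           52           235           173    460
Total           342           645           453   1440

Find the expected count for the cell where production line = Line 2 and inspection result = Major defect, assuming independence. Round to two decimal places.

160.12

Row total (Line 2) = 509; column total (Major defect) = 453; grand total N = 1440.
Expected count = (row total × column total) / N = 509 × 453 / 1440 = 160.12.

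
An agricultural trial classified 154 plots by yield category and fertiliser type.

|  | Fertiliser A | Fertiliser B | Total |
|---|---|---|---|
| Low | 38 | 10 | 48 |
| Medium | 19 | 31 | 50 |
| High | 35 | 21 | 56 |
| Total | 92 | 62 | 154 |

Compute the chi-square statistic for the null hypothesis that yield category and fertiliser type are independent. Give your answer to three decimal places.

Grand total N = 154.
Expected counts (row total × column total / N):
  Low, Fertiliser A: 48×92/154 = 28.67532
  Low, Fertiliser B: 48×62/154 = 19.32468
  Medium, Fertiliser A: 50×92/154 = 29.87013
  Medium, Fertiliser B: 50×62/154 = 20.12987
  High, Fertiliser A: 56×92/154 = 33.45455
  High, Fertiliser B: 56×62/154 = 22.54545
Contributions (O − E)²/E:
  (38 − 28.67532)²/28.67532 = 3.0322
  (10 − 19.32468)²/19.32468 = 4.4994
  (19 − 29.87013)²/29.87013 = 3.9558
  (31 − 20.12987)²/20.12987 = 5.8699
  (35 − 33.45455)²/33.45455 = 0.0714
  (21 − 22.54545)²/22.54545 = 0.1059
χ² = 3.0322 + 4.4994 + 3.9558 + 5.8699 + 0.0714 + 0.1059 = 17.535

17.535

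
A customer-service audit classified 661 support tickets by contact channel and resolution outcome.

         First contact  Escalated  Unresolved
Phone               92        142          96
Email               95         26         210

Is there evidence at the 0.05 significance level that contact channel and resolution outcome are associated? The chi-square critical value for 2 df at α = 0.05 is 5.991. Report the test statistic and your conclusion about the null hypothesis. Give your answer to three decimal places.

Row totals: 330, 331. Column totals: 187, 168, 306. Grand total N = 661.
Expected counts (row total × column total / N):
  Phone, First contact: 330×187/661 = 93.3585
  Phone, Escalated: 330×168/661 = 83.8729
  Phone, Unresolved: 330×306/661 = 152.7685
  Email, First contact: 331×187/661 = 93.6415
  Email, Escalated: 331×168/661 = 84.1271
  Email, Unresolved: 331×306/661 = 153.2315
Contributions (O − E)²/E:
  (92 − 93.3585)²/93.3585 = 0.0198
  (142 − 83.8729)²/83.8729 = 40.2843
  (96 − 152.7685)²/152.7685 = 21.0951
  (95 − 93.6415)²/93.6415 = 0.0197
  (26 − 84.1271)²/84.1271 = 40.1626
  (210 − 153.2315)²/153.2315 = 21.0313
χ² = 0.0198 + 40.2843 + 21.0951 + 0.0197 + 40.1626 + 21.0313 = 122.613
df = (2−1)(3−1) = 2. Since 122.613 > 5.991, reject the null hypothesis of independence at α = 0.05.

122.613; reject H₀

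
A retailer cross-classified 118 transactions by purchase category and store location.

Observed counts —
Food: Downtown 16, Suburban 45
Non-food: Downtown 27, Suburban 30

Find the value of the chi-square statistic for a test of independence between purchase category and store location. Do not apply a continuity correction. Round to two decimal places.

5.68

Row totals: 61, 57. Column totals: 43, 75. Grand total N = 118.
Expected counts (row total × column total / N):
  Food, Downtown: 61×43/118 = 22.2288
  Food, Suburban: 61×75/118 = 38.7712
  Non-food, Downtown: 57×43/118 = 20.7712
  Non-food, Suburban: 57×75/118 = 36.2288
Contributions (O − E)²/E:
  (16 − 22.2288)²/22.2288 = 1.7454
  (45 − 38.7712)²/38.7712 = 1.0007
  (27 − 20.7712)²/20.7712 = 1.8679
  (30 − 36.2288)²/36.2288 = 1.0709
χ² = 1.7454 + 1.0007 + 1.8679 + 1.0709 = 5.68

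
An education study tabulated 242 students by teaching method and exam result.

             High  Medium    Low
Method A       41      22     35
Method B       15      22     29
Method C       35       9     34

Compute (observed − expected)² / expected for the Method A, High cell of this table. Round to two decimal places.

0.47

Row total (Method A) = 98; column total (High) = 91; N = 242.
Expected count E = 98 × 91 / 242 = 36.851.
Contribution = (O − E)²/E = (41 − 36.851)² / 36.851 = 0.47.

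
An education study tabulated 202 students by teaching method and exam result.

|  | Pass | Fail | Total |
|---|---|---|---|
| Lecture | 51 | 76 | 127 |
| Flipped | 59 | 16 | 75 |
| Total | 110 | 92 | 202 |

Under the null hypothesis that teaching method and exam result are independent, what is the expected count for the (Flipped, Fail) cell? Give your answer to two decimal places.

34.16

Row total (Flipped) = 75; column total (Fail) = 92; grand total N = 202.
Expected count = (row total × column total) / N = 75 × 92 / 202 = 34.16.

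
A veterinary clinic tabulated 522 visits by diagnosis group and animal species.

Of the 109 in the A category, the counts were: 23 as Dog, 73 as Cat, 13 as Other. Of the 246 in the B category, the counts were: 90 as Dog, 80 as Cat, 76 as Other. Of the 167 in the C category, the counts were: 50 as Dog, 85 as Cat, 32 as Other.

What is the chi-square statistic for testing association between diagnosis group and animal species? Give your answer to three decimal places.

Row totals: 109, 246, 167. Column totals: 163, 238, 121. Grand total N = 522.
Expected counts (row total × column total / N):
  A, Dog: 109×163/522 = 34.0364
  A, Cat: 109×238/522 = 49.6973
  A, Other: 109×121/522 = 25.2663
  B, Dog: 246×163/522 = 76.8161
  B, Cat: 246×238/522 = 112.1609
  B, Other: 246×121/522 = 57.0230
  C, Dog: 167×163/522 = 52.1475
  C, Cat: 167×238/522 = 76.1418
  C, Other: 167×121/522 = 38.7107
Contributions (O − E)²/E:
  (23 − 34.0364)²/34.0364 = 3.5786
  (73 − 49.6973)²/49.6973 = 10.9265
  (13 − 25.2663)²/25.2663 = 5.9551
  (90 − 76.8161)²/76.8161 = 2.2627
  (80 − 112.1609)²/112.1609 = 9.2218
  (76 − 57.0230)²/57.0230 = 6.3155
  (50 − 52.1475)²/52.1475 = 0.0884
  (85 − 76.1418)²/76.1418 = 1.0305
  (32 − 38.7107)²/38.7107 = 1.1633
χ² = 3.5786 + 10.9265 + 5.9551 + 2.2627 + 9.2218 + 6.3155 + 0.0884 + 1.0305 + 1.1633 = 40.542

40.542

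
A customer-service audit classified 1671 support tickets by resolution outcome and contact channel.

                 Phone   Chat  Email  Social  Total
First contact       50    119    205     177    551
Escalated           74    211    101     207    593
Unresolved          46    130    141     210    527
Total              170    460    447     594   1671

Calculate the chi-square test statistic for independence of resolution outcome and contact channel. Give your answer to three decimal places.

75.491

Grand total N = 1671.
Expected counts (row total × column total / N):
  First contact, Phone: 551×170/1671 = 56.0563
  First contact, Chat: 551×460/1671 = 151.6816
  First contact, Email: 551×447/1671 = 147.3950
  First contact, Social: 551×594/1671 = 195.8671
  Escalated, Phone: 593×170/1671 = 60.3291
  Escalated, Chat: 593×460/1671 = 163.2436
  Escalated, Email: 593×447/1671 = 158.6302
  Escalated, Social: 593×594/1671 = 210.7971
  Unresolved, Phone: 527×170/1671 = 53.6146
  Unresolved, Chat: 527×460/1671 = 145.0748
  Unresolved, Email: 527×447/1671 = 140.9749
  Unresolved, Social: 527×594/1671 = 187.3357
Contributions (O − E)²/E:
  (50 − 56.0563)²/56.0563 = 0.6543
  (119 − 151.6816)²/151.6816 = 7.0416
  (205 − 147.3950)²/147.3950 = 22.5132
  (177 − 195.8671)²/195.8671 = 1.8174
  (74 − 60.3291)²/60.3291 = 3.0979
  (211 − 163.2436)²/163.2436 = 13.9710
  (101 − 158.6302)²/158.6302 = 20.9370
  (207 − 210.7971)²/210.7971 = 0.0684
  (46 − 53.6146)²/53.6146 = 1.0815
  (130 − 145.0748)²/145.0748 = 1.5664
  (141 − 140.9749)²/140.9749 = 0.0000
  (210 − 187.3357)²/187.3357 = 2.7420
χ² = 0.6543 + 7.0416 + 22.5132 + 1.8174 + 3.0979 + 13.9710 + 20.9370 + 0.0684 + 1.0815 + 1.5664 + 0.0000 + 2.7420 = 75.491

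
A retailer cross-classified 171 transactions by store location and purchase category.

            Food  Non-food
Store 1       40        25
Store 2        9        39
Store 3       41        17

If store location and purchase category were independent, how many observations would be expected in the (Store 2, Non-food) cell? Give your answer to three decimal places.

22.737

Row total (Store 2) = 48; column total (Non-food) = 81; grand total N = 171.
Expected count = (row total × column total) / N = 48 × 81 / 171 = 22.737.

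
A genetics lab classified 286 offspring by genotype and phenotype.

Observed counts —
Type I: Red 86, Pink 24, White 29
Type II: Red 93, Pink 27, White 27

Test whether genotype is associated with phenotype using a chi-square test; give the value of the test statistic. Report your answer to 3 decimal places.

Row totals: 139, 147. Column totals: 179, 51, 56. Grand total N = 286.
Expected counts (row total × column total / N):
  Type I, Red: 139×179/286 = 86.9965
  Type I, Pink: 139×51/286 = 24.7867
  Type I, White: 139×56/286 = 27.2168
  Type II, Red: 147×179/286 = 92.0035
  Type II, Pink: 147×51/286 = 26.2133
  Type II, White: 147×56/286 = 28.7832
Contributions (O − E)²/E:
  (86 − 86.9965)²/86.9965 = 0.0114
  (24 − 24.7867)²/24.7867 = 0.0250
  (29 − 27.2168)²/27.2168 = 0.1168
  (93 − 92.0035)²/92.0035 = 0.0108
  (27 − 26.2133)²/26.2133 = 0.0236
  (27 − 28.7832)²/28.7832 = 0.1105
χ² = 0.0114 + 0.0250 + 0.1168 + 0.0108 + 0.0236 + 0.1105 = 0.298

0.298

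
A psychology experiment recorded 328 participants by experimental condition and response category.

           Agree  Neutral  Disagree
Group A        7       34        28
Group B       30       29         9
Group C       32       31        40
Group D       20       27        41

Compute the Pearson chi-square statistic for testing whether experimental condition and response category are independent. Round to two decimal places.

34.64

Row totals: 69, 68, 103, 88. Column totals: 89, 121, 118. Grand total N = 328.
Expected counts (row total × column total / N):
  Group A, Agree: 69×89/328 = 18.72256
  Group A, Neutral: 69×121/328 = 25.45427
  Group A, Disagree: 69×118/328 = 24.82317
  Group B, Agree: 68×89/328 = 18.45122
  Group B, Neutral: 68×121/328 = 25.08537
  Group B, Disagree: 68×118/328 = 24.46341
  Group C, Agree: 103×89/328 = 27.94817
  Group C, Neutral: 103×121/328 = 37.99695
  Group C, Disagree: 103×118/328 = 37.05488
  Group D, Agree: 88×89/328 = 23.87805
  Group D, Neutral: 88×121/328 = 32.46341
  Group D, Disagree: 88×118/328 = 31.65854
Contributions (O − E)²/E:
  (7 − 18.72256)²/18.72256 = 7.3397
  (34 − 25.45427)²/25.45427 = 2.8690
  (28 − 24.82317)²/24.82317 = 0.4066
  (30 − 18.45122)²/18.45122 = 7.2285
  (29 − 25.08537)²/25.08537 = 0.6109
  (9 − 24.46341)²/24.46341 = 9.7745
  (32 − 27.94817)²/27.94817 = 0.5874
  (31 − 37.99695)²/37.99695 = 1.2885
  (40 − 37.05488)²/37.05488 = 0.2341
  (20 − 23.87805)²/23.87805 = 0.6298
  (27 − 32.46341)²/32.46341 = 0.9195
  (41 − 31.65854)²/31.65854 = 2.7564
χ² = 7.3397 + 2.8690 + 0.4066 + 7.2285 + 0.6109 + 9.7745 + 0.5874 + 1.2885 + 0.2341 + 0.6298 + 0.9195 + 2.7564 = 34.64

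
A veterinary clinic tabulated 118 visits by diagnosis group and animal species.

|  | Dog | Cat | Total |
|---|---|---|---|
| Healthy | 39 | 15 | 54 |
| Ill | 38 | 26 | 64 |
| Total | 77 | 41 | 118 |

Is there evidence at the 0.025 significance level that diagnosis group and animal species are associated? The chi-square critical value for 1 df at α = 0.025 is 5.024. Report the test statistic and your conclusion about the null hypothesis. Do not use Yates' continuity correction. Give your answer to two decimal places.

Grand total N = 118.
Expected counts (row total × column total / N):
  Healthy, Dog: 54×77/118 = 35.237
  Healthy, Cat: 54×41/118 = 18.763
  Ill, Dog: 64×77/118 = 41.763
  Ill, Cat: 64×41/118 = 22.237
Contributions (O − E)²/E:
  (39 − 35.237)²/35.237 = 0.4019
  (15 − 18.763)²/18.763 = 0.7547
  (38 − 41.763)²/41.763 = 0.3391
  (26 − 22.237)²/22.237 = 0.6368
χ² = 0.4019 + 0.7547 + 0.3391 + 0.6368 = 2.13
df = (2−1)(2−1) = 1. Since 2.13 < 5.024, fail to reject the null hypothesis of independence at α = 0.025.

2.13; fail to reject H₀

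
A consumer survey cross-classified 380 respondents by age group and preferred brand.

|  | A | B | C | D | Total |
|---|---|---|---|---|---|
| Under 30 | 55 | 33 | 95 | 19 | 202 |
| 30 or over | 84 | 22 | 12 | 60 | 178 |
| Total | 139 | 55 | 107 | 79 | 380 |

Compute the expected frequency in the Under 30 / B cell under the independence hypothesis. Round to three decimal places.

Row total (Under 30) = 202; column total (B) = 55; grand total N = 380.
Expected count = (row total × column total) / N = 202 × 55 / 380 = 29.237.

29.237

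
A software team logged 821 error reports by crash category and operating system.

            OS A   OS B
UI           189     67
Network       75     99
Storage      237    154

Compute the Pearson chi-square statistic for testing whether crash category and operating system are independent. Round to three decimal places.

Row totals: 256, 174, 391. Column totals: 501, 320. Grand total N = 821.
Expected counts (row total × column total / N):
  UI, OS A: 256×501/821 = 156.2192
  UI, OS B: 256×320/821 = 99.7808
  Network, OS A: 174×501/821 = 106.1803
  Network, OS B: 174×320/821 = 67.8197
  Storage, OS A: 391×501/821 = 238.6005
  Storage, OS B: 391×320/821 = 152.3995
Contributions (O − E)²/E:
  (189 − 156.2192)²/156.2192 = 6.8787
  (67 − 99.7808)²/99.7808 = 10.7694
  (75 − 106.1803)²/106.1803 = 9.1562
  (99 − 67.8197)²/67.8197 = 14.3352
  (237 − 238.6005)²/238.6005 = 0.0107
  (154 − 152.3995)²/152.3995 = 0.0168
χ² = 6.8787 + 10.7694 + 9.1562 + 14.3352 + 0.0107 + 0.0168 = 41.167

41.167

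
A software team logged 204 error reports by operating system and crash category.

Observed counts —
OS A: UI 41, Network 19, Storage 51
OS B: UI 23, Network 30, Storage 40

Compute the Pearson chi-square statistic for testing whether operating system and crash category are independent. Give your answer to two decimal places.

7.33

Row totals: 111, 93. Column totals: 64, 49, 91. Grand total N = 204.
Expected counts (row total × column total / N):
  OS A, UI: 111×64/204 = 34.824
  OS A, Network: 111×49/204 = 26.662
  OS A, Storage: 111×91/204 = 49.515
  OS B, UI: 93×64/204 = 29.176
  OS B, Network: 93×49/204 = 22.338
  OS B, Storage: 93×91/204 = 41.485
Contributions (O − E)²/E:
  (41 − 34.824)²/34.824 = 1.0953
  (19 − 26.662)²/26.662 = 2.2019
  (51 − 49.515)²/49.515 = 0.0445
  (23 − 29.176)²/29.176 = 1.3073
  (30 − 22.338)²/22.338 = 2.6281
  (40 − 41.485)²/41.485 = 0.0532
χ² = 1.0953 + 2.2019 + 0.0445 + 1.3073 + 2.6281 + 0.0532 = 7.33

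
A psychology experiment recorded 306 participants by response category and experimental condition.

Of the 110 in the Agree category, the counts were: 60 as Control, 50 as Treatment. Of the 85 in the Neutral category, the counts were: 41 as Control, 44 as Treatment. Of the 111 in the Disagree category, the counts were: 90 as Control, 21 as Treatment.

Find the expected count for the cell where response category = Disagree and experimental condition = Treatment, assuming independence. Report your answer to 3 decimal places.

41.716

Row total (Disagree) = 111; column total (Treatment) = 115; grand total N = 306.
Expected count = (row total × column total) / N = 111 × 115 / 306 = 41.716.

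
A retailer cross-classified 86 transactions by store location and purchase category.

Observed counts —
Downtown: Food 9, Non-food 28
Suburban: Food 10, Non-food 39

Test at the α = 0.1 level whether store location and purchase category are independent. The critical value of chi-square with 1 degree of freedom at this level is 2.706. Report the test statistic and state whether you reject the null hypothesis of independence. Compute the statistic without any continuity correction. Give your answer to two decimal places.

0.19; fail to reject H₀

Row totals: 37, 49. Column totals: 19, 67. Grand total N = 86.
Expected counts (row total × column total / N):
  Downtown, Food: 37×19/86 = 8.174
  Downtown, Non-food: 37×67/86 = 28.826
  Suburban, Food: 49×19/86 = 10.826
  Suburban, Non-food: 49×67/86 = 38.174
Contributions (O − E)²/E:
  (9 − 8.174)²/8.174 = 0.0835
  (28 − 28.826)²/28.826 = 0.0237
  (10 − 10.826)²/10.826 = 0.0630
  (39 − 38.174)²/38.174 = 0.0179
χ² = 0.0835 + 0.0237 + 0.0630 + 0.0179 = 0.19
df = (2−1)(2−1) = 1. Since 0.19 < 2.706, fail to reject the null hypothesis of independence at α = 0.1.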